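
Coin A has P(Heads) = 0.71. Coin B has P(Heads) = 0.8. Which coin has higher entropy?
A

For binary distributions, entropy is maximized at p=0.5 and decreases as p moves toward 0 or 1.

H(A) = H(0.71) = 0.8687 bits
H(B) = H(0.8) = 0.7219 bits

Distribution A (p=0.71) is closer to uniform (p=0.5), so it has higher entropy.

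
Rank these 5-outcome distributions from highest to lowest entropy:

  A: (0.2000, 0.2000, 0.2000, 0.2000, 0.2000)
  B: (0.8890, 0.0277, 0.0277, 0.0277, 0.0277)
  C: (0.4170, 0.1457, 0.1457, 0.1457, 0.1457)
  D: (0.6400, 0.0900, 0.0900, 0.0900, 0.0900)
A > C > D > B

Key insight: Entropy is maximized by uniform distributions and minimized by concentrated distributions.

Entropies:
  H(A) = 2.3219 bits
  H(B) = 0.7249 bits
  H(C) = 2.1460 bits
  H(D) = 1.6627 bits

Ranking: A > C > D > B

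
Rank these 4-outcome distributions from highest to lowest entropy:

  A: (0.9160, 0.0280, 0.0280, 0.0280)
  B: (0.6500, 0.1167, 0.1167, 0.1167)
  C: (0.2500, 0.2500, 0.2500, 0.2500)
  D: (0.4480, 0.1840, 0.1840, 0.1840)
C > D > B > A

Key insight: Entropy is maximized by uniform distributions and minimized by concentrated distributions.

Entropies:
  H(A) = 0.5493 bits
  H(B) = 1.4888 bits
  H(C) = 2.0000 bits
  H(D) = 1.8671 bits

Ranking: C > D > B > A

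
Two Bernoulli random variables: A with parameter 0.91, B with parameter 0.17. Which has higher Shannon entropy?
B

For binary distributions, entropy is maximized at p=0.5 and decreases as p moves toward 0 or 1.

H(A) = H(0.91) = 0.4365 bits
H(B) = H(0.17) = 0.6577 bits

Distribution B (p=0.17) is closer to uniform (p=0.5), so it has higher entropy.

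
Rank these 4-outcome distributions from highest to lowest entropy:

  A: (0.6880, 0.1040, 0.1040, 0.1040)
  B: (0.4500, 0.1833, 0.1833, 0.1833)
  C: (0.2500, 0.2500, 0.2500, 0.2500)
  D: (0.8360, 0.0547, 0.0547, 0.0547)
C > B > A > D

Key insight: Entropy is maximized by uniform distributions and minimized by concentrated distributions.

Entropies:
  H(A) = 1.3900 bits
  H(B) = 1.8645 bits
  H(C) = 2.0000 bits
  H(D) = 0.9037 bits

Ranking: C > B > A > D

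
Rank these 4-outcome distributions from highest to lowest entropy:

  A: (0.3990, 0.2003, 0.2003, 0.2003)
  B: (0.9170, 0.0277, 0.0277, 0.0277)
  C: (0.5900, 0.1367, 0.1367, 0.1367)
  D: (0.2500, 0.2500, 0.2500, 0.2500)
D > A > C > B

Key insight: Entropy is maximized by uniform distributions and minimized by concentrated distributions.

Entropies:
  H(A) = 1.9229 bits
  H(B) = 0.5442 bits
  H(C) = 1.6263 bits
  H(D) = 2.0000 bits

Ranking: D > A > C > B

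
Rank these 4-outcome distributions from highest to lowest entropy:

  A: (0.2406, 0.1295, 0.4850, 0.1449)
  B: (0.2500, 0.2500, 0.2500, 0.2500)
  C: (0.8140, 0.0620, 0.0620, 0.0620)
B > A > C

Key insight: Entropy is maximized by uniform distributions and minimized by concentrated distributions.

- Uniform distributions have maximum entropy log₂(4) = 2.0000 bits
- The more "peaked" or concentrated a distribution, the lower its entropy

Entropies:
  H(A) = 1.7865 bits
  H(B) = 2.0000 bits
  H(C) = 0.9878 bits

Ranking: B > A > C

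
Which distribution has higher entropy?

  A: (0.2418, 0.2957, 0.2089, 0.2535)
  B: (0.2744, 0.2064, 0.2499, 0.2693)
B

Both distributions are close to uniform, making this a harder comparison.

H(A) = 1.9889 bits
H(B) = 1.9915 bits

The distribution closer to uniform has higher entropy.
Answer: B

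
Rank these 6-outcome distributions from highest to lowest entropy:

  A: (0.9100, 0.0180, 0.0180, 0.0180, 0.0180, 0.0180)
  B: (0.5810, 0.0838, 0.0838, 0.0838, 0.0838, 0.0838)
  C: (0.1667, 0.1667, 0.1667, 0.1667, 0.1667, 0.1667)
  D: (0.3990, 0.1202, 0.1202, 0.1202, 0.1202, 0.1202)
C > D > B > A

Key insight: Entropy is maximized by uniform distributions and minimized by concentrated distributions.

Entropies:
  H(A) = 0.6454 bits
  H(B) = 1.9539 bits
  H(C) = 2.5850 bits
  H(D) = 2.3658 bits

Ranking: C > D > B > A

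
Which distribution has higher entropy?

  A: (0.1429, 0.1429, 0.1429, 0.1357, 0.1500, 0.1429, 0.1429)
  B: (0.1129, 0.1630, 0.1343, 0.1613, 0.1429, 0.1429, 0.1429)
A

Both distributions are close to uniform, making this a harder comparison.

H(A) = 2.8068 bits
H(B) = 2.7985 bits

The distribution closer to uniform has higher entropy.
Answer: A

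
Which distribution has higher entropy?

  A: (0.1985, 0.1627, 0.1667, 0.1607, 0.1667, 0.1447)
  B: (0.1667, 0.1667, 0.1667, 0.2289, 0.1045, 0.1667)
A

Both distributions are close to uniform, making this a harder comparison.

H(A) = 2.5784 bits
H(B) = 2.5507 bits

The distribution closer to uniform has higher entropy.
Answer: A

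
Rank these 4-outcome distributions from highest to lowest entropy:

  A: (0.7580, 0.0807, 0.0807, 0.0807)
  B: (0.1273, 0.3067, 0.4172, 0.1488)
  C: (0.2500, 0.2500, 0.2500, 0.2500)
C > B > A

Key insight: Entropy is maximized by uniform distributions and minimized by concentrated distributions.

- Uniform distributions have maximum entropy log₂(4) = 2.0000 bits
- The more "peaked" or concentrated a distribution, the lower its entropy

Entropies:
  H(A) = 1.1819 bits
  H(B) = 1.8366 bits
  H(C) = 2.0000 bits

Ranking: C > B > A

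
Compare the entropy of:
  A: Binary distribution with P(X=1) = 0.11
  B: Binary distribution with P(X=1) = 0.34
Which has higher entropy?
B

For binary distributions, entropy is maximized at p=0.5 and decreases as p moves toward 0 or 1.

H(A) = H(0.11) = 0.4999 bits
H(B) = H(0.34) = 0.9248 bits

Distribution B (p=0.34) is closer to uniform (p=0.5), so it has higher entropy.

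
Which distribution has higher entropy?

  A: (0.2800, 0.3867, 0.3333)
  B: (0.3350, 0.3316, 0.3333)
B

Both distributions are close to uniform, making this a harder comparison.

H(A) = 1.5726 bits
H(B) = 1.5849 bits

The distribution closer to uniform has higher entropy.
Answer: B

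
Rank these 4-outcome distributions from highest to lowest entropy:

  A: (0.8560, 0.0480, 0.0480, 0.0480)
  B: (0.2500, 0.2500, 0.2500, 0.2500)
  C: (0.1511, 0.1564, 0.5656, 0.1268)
B > C > A

Key insight: Entropy is maximized by uniform distributions and minimized by concentrated distributions.

- Uniform distributions have maximum entropy log₂(4) = 2.0000 bits
- The more "peaked" or concentrated a distribution, the lower its entropy

Entropies:
  H(A) = 0.8229 bits
  H(B) = 2.0000 bits
  H(C) = 1.6735 bits

Ranking: B > C > A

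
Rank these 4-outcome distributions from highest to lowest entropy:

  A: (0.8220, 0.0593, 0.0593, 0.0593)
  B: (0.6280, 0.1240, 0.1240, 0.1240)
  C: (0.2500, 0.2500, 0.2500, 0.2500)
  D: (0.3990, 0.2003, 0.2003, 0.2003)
C > D > B > A

Key insight: Entropy is maximized by uniform distributions and minimized by concentrated distributions.

Entropies:
  H(A) = 0.9578 bits
  H(B) = 1.5418 bits
  H(C) = 2.0000 bits
  H(D) = 1.9229 bits

Ranking: C > D > B > A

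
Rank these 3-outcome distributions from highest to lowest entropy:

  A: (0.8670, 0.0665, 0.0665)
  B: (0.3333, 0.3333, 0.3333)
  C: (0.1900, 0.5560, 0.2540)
B > C > A

Key insight: Entropy is maximized by uniform distributions and minimized by concentrated distributions.

- Uniform distributions have maximum entropy log₂(3) = 1.5850 bits
- The more "peaked" or concentrated a distribution, the lower its entropy

Entropies:
  H(A) = 0.6986 bits
  H(B) = 1.5850 bits
  H(C) = 1.4282 bits

Ranking: B > C > A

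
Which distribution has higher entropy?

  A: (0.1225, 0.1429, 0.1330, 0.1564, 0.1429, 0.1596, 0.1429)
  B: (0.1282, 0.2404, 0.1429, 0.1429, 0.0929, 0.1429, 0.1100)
A

Both distributions are close to uniform, making this a harder comparison.

H(A) = 2.8024 bits
H(B) = 2.7461 bits

The distribution closer to uniform has higher entropy.
Answer: A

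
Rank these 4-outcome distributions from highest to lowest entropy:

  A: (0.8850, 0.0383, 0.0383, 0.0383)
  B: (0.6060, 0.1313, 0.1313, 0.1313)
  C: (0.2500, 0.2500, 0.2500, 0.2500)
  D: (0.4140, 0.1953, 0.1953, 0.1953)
C > D > B > A

Key insight: Entropy is maximized by uniform distributions and minimized by concentrated distributions.

Entropies:
  H(A) = 0.6971 bits
  H(B) = 1.5918 bits
  H(C) = 2.0000 bits
  H(D) = 1.9073 bits

Ranking: C > D > B > A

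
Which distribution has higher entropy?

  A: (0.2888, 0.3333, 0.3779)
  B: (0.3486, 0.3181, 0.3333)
B

Both distributions are close to uniform, making this a harder comparison.

H(A) = 1.5764 bits
H(B) = 1.5840 bits

The distribution closer to uniform has higher entropy.
Answer: B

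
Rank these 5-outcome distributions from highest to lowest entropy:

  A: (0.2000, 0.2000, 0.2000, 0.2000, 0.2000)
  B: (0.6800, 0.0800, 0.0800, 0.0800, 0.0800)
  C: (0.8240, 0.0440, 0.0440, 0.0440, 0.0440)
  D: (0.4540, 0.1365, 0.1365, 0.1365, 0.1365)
A > D > B > C

Key insight: Entropy is maximized by uniform distributions and minimized by concentrated distributions.

Entropies:
  H(A) = 2.3219 bits
  H(B) = 1.5444 bits
  H(C) = 1.0232 bits
  H(D) = 2.0859 bits

Ranking: A > D > B > C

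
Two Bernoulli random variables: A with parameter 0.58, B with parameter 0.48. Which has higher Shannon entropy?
B

For binary distributions, entropy is maximized at p=0.5 and decreases as p moves toward 0 or 1.

H(A) = H(0.58) = 0.9815 bits
H(B) = H(0.48) = 0.9988 bits

Distribution B (p=0.48) is closer to uniform (p=0.5), so it has higher entropy.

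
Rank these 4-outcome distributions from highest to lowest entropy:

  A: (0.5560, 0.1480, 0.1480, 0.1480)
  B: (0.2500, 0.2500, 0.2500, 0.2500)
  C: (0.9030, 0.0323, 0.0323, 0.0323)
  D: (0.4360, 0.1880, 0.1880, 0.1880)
B > D > A > C

Key insight: Entropy is maximized by uniform distributions and minimized by concentrated distributions.

Entropies:
  H(A) = 1.6947 bits
  H(B) = 2.0000 bits
  H(C) = 0.6132 bits
  H(D) = 1.8821 bits

Ranking: B > D > A > C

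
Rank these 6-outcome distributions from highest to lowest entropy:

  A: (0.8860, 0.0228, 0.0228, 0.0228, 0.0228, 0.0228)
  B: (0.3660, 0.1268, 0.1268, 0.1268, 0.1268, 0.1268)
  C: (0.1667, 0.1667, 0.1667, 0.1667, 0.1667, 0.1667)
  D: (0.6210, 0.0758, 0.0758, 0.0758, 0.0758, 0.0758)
C > B > D > A

Key insight: Entropy is maximized by uniform distributions and minimized by concentrated distributions.

Entropies:
  H(A) = 0.7766 bits
  H(B) = 2.4197 bits
  H(C) = 2.5850 bits
  H(D) = 1.8373 bits

Ranking: C > B > D > A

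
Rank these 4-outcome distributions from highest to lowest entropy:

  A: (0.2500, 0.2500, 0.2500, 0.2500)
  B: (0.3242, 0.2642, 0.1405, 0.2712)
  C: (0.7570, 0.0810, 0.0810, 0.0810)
A > B > C

Key insight: Entropy is maximized by uniform distributions and minimized by concentrated distributions.

- Uniform distributions have maximum entropy log₂(4) = 2.0000 bits
- The more "peaked" or concentrated a distribution, the lower its entropy

Entropies:
  H(A) = 2.0000 bits
  H(B) = 1.9425 bits
  H(C) = 1.1851 bits

Ranking: A > B > C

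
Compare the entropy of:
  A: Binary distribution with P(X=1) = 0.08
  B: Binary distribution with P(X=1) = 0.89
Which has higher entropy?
B

For binary distributions, entropy is maximized at p=0.5 and decreases as p moves toward 0 or 1.

H(A) = H(0.08) = 0.4022 bits
H(B) = H(0.89) = 0.4999 bits

Distribution B (p=0.89) is closer to uniform (p=0.5), so it has higher entropy.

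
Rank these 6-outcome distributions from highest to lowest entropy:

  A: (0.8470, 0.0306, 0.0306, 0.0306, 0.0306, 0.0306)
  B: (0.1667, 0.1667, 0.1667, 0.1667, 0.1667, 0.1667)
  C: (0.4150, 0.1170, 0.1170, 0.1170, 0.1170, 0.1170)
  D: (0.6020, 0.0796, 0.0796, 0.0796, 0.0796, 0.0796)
B > C > D > A

Key insight: Entropy is maximized by uniform distributions and minimized by concentrated distributions.

Entropies:
  H(A) = 0.9726 bits
  H(B) = 2.5850 bits
  H(C) = 2.3374 bits
  H(D) = 1.8939 bits

Ranking: B > C > D > A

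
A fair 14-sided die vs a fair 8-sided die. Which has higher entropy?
14-sided die

Both are uniform distributions; for uniform over n outcomes, H = log₂(n). H(14-sided) = log₂(14) = 3.807 bits and H(8-sided) = log₂(8) = 3.000 bits. More outcomes in a uniform distribution means higher entropy.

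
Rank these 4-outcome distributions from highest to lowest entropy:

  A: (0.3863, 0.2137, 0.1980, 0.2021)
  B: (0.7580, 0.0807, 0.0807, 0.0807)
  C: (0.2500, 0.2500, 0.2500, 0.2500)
C > A > B

Key insight: Entropy is maximized by uniform distributions and minimized by concentrated distributions.

- Uniform distributions have maximum entropy log₂(4) = 2.0000 bits
- The more "peaked" or concentrated a distribution, the lower its entropy

Entropies:
  H(A) = 1.9346 bits
  H(B) = 1.1819 bits
  H(C) = 2.0000 bits

Ranking: C > A > B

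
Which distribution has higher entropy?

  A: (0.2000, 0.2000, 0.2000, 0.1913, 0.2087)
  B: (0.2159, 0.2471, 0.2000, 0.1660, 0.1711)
A

Both distributions are close to uniform, making this a harder comparison.

H(A) = 2.3214 bits
H(B) = 2.3060 bits

The distribution closer to uniform has higher entropy.
Answer: A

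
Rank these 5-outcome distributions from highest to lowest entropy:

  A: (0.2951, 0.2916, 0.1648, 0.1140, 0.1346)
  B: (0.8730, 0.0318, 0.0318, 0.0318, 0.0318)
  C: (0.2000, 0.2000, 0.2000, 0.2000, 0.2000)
C > A > B

Key insight: Entropy is maximized by uniform distributions and minimized by concentrated distributions.

- Uniform distributions have maximum entropy log₂(5) = 2.3219 bits
- The more "peaked" or concentrated a distribution, the lower its entropy

Entropies:
  H(A) = 2.2132 bits
  H(B) = 0.8032 bits
  H(C) = 2.3219 bits

Ranking: C > A > B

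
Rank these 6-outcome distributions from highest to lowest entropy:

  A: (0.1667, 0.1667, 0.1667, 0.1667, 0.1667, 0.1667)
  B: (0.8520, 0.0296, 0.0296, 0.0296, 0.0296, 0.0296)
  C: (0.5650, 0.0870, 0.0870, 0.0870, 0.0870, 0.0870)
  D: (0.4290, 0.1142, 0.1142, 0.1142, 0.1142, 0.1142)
A > D > C > B

Key insight: Entropy is maximized by uniform distributions and minimized by concentrated distributions.

Entropies:
  H(A) = 2.5850 bits
  H(B) = 0.9485 bits
  H(C) = 1.9978 bits
  H(D) = 2.3112 bits

Ranking: A > D > C > B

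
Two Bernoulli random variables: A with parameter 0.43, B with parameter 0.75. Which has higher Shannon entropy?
A

For binary distributions, entropy is maximized at p=0.5 and decreases as p moves toward 0 or 1.

H(A) = H(0.43) = 0.9858 bits
H(B) = H(0.75) = 0.8113 bits

Distribution A (p=0.43) is closer to uniform (p=0.5), so it has higher entropy.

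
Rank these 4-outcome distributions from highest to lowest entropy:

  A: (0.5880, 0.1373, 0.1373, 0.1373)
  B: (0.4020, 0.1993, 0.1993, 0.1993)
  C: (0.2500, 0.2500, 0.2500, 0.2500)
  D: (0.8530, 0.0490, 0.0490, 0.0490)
C > B > A > D

Key insight: Entropy is maximized by uniform distributions and minimized by concentrated distributions.

Entropies:
  H(A) = 1.6305 bits
  H(B) = 1.9199 bits
  H(C) = 2.0000 bits
  H(D) = 0.8353 bits

Ranking: C > B > A > D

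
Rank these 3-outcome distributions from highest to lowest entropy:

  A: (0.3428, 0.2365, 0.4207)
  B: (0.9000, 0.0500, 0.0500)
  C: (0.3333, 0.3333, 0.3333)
C > A > B

Key insight: Entropy is maximized by uniform distributions and minimized by concentrated distributions.

- Uniform distributions have maximum entropy log₂(3) = 1.5850 bits
- The more "peaked" or concentrated a distribution, the lower its entropy

Entropies:
  H(A) = 1.5470 bits
  H(B) = 0.5690 bits
  H(C) = 1.5850 bits

Ranking: C > A > B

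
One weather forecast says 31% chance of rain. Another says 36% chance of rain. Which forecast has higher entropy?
36% forecast

Treat each forecast as a Bernoulli distribution. Binary entropy is maximized at p=0.5 and falls off symmetrically toward 0 or 1. The 36% forecast is closer to 50%, so it is more uncertain. H(31%) ≈ 0.893 bits, H(36%) ≈ 0.943 bits.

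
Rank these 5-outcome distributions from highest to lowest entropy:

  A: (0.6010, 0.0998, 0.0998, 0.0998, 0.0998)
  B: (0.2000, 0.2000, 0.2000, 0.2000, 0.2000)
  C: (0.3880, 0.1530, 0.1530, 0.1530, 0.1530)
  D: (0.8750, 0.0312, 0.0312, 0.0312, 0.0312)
B > C > A > D

Key insight: Entropy is maximized by uniform distributions and minimized by concentrated distributions.

Entropies:
  H(A) = 1.7684 bits
  H(B) = 2.3219 bits
  H(C) = 2.1875 bits
  H(D) = 0.7936 bits

Ranking: B > C > A > D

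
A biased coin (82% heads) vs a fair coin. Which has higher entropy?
Fair coin

The fair coin is uniform (p=0.5), maximizing binary entropy at 1 bit. The biased coin has H(0.82) ≈ 0.680 bits — its outcome is more predictable, so its entropy is lower.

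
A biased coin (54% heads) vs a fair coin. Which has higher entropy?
Fair coin

The fair coin is uniform (p=0.5), maximizing binary entropy at 1 bit. The biased coin has H(0.54) ≈ 0.995 bits — its outcome is more predictable, so its entropy is lower.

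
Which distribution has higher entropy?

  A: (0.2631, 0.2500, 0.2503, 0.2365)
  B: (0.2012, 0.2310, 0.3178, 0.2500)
A

Both distributions are close to uniform, making this a harder comparison.

H(A) = 1.9990 bits
H(B) = 1.9794 bits

The distribution closer to uniform has higher entropy.
Answer: A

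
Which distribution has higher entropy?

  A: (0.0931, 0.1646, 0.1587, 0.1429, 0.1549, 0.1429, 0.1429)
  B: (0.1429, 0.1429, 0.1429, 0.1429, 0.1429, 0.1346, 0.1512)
B

Both distributions are close to uniform, making this a harder comparison.

H(A) = 2.7889 bits
H(B) = 2.8067 bits

The distribution closer to uniform has higher entropy.
Answer: B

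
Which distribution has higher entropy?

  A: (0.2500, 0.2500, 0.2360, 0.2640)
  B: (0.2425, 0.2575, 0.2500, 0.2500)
B

Both distributions are close to uniform, making this a harder comparison.

H(A) = 1.9989 bits
H(B) = 1.9997 bits

The distribution closer to uniform has higher entropy.
Answer: B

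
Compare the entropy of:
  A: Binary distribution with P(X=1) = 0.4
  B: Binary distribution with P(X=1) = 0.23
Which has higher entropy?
A

For binary distributions, entropy is maximized at p=0.5 and decreases as p moves toward 0 or 1.

H(A) = H(0.4) = 0.9710 bits
H(B) = H(0.23) = 0.7780 bits

Distribution A (p=0.4) is closer to uniform (p=0.5), so it has higher entropy.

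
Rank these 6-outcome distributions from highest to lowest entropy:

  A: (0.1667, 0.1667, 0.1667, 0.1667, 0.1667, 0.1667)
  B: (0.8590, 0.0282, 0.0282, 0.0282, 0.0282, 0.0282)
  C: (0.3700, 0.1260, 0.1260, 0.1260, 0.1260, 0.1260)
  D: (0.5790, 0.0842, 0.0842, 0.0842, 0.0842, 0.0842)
A > C > D > B

Key insight: Entropy is maximized by uniform distributions and minimized by concentrated distributions.

Entropies:
  H(A) = 2.5850 bits
  H(B) = 0.9142 bits
  H(C) = 2.4135 bits
  H(D) = 1.9594 bits

Ranking: A > C > D > B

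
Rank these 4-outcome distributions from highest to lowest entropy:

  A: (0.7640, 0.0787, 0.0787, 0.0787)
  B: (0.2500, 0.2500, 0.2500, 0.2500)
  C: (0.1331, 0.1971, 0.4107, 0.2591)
B > C > A

Key insight: Entropy is maximized by uniform distributions and minimized by concentrated distributions.

- Uniform distributions have maximum entropy log₂(4) = 2.0000 bits
- The more "peaked" or concentrated a distribution, the lower its entropy

Entropies:
  H(A) = 1.1624 bits
  H(B) = 2.0000 bits
  H(C) = 1.8812 bits

Ranking: B > C > A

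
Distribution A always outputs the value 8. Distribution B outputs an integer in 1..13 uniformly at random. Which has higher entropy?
B

A is deterministic, so H(A) = 0. B is uniform over 13 outcomes, so H(B) = log₂(13) = 3.700 bits. Any distribution with genuine randomness has higher entropy than a deterministic one.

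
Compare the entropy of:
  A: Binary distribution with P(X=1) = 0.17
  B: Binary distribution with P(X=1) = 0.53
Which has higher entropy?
B

For binary distributions, entropy is maximized at p=0.5 and decreases as p moves toward 0 or 1.

H(A) = H(0.17) = 0.6577 bits
H(B) = H(0.53) = 0.9974 bits

Distribution B (p=0.53) is closer to uniform (p=0.5), so it has higher entropy.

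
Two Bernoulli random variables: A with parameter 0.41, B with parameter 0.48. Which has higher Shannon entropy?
B

For binary distributions, entropy is maximized at p=0.5 and decreases as p moves toward 0 or 1.

H(A) = H(0.41) = 0.9765 bits
H(B) = H(0.48) = 0.9988 bits

Distribution B (p=0.48) is closer to uniform (p=0.5), so it has higher entropy.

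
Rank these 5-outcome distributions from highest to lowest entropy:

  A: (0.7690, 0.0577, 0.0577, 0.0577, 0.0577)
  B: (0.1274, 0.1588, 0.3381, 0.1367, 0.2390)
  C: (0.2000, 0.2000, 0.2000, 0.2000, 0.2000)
C > B > A

Key insight: Entropy is maximized by uniform distributions and minimized by concentrated distributions.

- Uniform distributions have maximum entropy log₂(5) = 2.3219 bits
- The more "peaked" or concentrated a distribution, the lower its entropy

Entropies:
  H(A) = 1.2418 bits
  H(B) = 2.2152 bits
  H(C) = 2.3219 bits

Ranking: C > B > A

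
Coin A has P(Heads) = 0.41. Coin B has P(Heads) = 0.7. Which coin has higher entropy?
A

For binary distributions, entropy is maximized at p=0.5 and decreases as p moves toward 0 or 1.

H(A) = H(0.41) = 0.9765 bits
H(B) = H(0.7) = 0.8813 bits

Distribution A (p=0.41) is closer to uniform (p=0.5), so it has higher entropy.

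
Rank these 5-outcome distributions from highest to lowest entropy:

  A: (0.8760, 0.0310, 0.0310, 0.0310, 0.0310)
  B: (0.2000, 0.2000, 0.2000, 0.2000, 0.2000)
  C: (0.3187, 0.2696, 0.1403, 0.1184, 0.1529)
B > C > A

Key insight: Entropy is maximized by uniform distributions and minimized by concentrated distributions.

- Uniform distributions have maximum entropy log₂(5) = 2.3219 bits
- The more "peaked" or concentrated a distribution, the lower its entropy

Entropies:
  H(A) = 0.7888 bits
  H(B) = 2.3219 bits
  H(C) = 2.2120 bits

Ranking: B > C > A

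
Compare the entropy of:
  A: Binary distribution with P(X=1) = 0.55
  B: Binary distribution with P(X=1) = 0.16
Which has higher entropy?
A

For binary distributions, entropy is maximized at p=0.5 and decreases as p moves toward 0 or 1.

H(A) = H(0.55) = 0.9928 bits
H(B) = H(0.16) = 0.6343 bits

Distribution A (p=0.55) is closer to uniform (p=0.5), so it has higher entropy.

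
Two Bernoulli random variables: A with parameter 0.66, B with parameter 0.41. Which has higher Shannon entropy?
B

For binary distributions, entropy is maximized at p=0.5 and decreases as p moves toward 0 or 1.

H(A) = H(0.66) = 0.9248 bits
H(B) = H(0.41) = 0.9765 bits

Distribution B (p=0.41) is closer to uniform (p=0.5), so it has higher entropy.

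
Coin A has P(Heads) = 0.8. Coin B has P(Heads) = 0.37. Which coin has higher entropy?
B

For binary distributions, entropy is maximized at p=0.5 and decreases as p moves toward 0 or 1.

H(A) = H(0.8) = 0.7219 bits
H(B) = H(0.37) = 0.9507 bits

Distribution B (p=0.37) is closer to uniform (p=0.5), so it has higher entropy.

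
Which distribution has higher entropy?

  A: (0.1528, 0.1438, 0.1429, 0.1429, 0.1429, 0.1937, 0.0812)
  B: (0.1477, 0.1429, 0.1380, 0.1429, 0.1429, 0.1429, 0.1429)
B

Both distributions are close to uniform, making this a harder comparison.

H(A) = 2.7724 bits
H(B) = 2.8071 bits

The distribution closer to uniform has higher entropy.
Answer: B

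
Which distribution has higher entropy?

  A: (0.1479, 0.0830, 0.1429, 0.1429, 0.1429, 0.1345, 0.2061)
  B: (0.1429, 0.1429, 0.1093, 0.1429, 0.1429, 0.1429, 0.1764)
B

Both distributions are close to uniform, making this a harder comparison.

H(A) = 2.7678 bits
H(B) = 2.7959 bits

The distribution closer to uniform has higher entropy.
Answer: B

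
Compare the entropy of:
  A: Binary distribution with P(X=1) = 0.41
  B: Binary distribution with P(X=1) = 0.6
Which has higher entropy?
A

For binary distributions, entropy is maximized at p=0.5 and decreases as p moves toward 0 or 1.

H(A) = H(0.41) = 0.9765 bits
H(B) = H(0.6) = 0.9710 bits

Distribution A (p=0.41) is closer to uniform (p=0.5), so it has higher entropy.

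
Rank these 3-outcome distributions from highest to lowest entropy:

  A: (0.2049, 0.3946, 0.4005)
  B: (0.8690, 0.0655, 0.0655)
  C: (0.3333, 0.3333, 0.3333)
C > A > B

Key insight: Entropy is maximized by uniform distributions and minimized by concentrated distributions.

- Uniform distributions have maximum entropy log₂(3) = 1.5850 bits
- The more "peaked" or concentrated a distribution, the lower its entropy

Entropies:
  H(A) = 1.5267 bits
  H(B) = 0.6912 bits
  H(C) = 1.5850 bits

Ranking: C > A > B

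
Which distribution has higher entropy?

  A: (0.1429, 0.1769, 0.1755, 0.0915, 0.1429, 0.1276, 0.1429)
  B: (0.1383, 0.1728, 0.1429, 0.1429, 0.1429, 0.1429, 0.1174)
B

Both distributions are close to uniform, making this a harder comparison.

H(A) = 2.7804 bits
H(B) = 2.7995 bits

The distribution closer to uniform has higher entropy.
Answer: B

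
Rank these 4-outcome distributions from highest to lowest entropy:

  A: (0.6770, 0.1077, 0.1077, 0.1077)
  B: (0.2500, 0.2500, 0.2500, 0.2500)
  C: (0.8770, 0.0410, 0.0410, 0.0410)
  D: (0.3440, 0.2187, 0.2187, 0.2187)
B > D > A > C

Key insight: Entropy is maximized by uniform distributions and minimized by concentrated distributions.

Entropies:
  H(A) = 1.4196 bits
  H(B) = 2.0000 bits
  H(C) = 0.7329 bits
  H(D) = 1.9683 bits

Ranking: B > D > A > C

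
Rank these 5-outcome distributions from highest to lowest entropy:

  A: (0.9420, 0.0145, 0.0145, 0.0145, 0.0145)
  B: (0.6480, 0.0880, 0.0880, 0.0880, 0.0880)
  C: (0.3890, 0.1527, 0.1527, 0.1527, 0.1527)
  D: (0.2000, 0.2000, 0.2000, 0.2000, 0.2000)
D > C > B > A

Key insight: Entropy is maximized by uniform distributions and minimized by concentrated distributions.

Entropies:
  H(A) = 0.4355 bits
  H(B) = 1.6398 bits
  H(C) = 2.1862 bits
  H(D) = 2.3219 bits

Ranking: D > C > B > A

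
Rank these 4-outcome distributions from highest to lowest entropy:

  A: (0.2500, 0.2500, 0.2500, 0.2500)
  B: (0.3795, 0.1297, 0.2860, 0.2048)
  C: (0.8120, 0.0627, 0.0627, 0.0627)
A > B > C

Key insight: Entropy is maximized by uniform distributions and minimized by concentrated distributions.

- Uniform distributions have maximum entropy log₂(4) = 2.0000 bits
- The more "peaked" or concentrated a distribution, the lower its entropy

Entropies:
  H(A) = 2.0000 bits
  H(B) = 1.8977 bits
  H(C) = 0.9952 bits

Ranking: A > B > C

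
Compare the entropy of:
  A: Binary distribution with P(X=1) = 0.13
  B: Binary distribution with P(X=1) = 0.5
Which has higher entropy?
B

For binary distributions, entropy is maximized at p=0.5 and decreases as p moves toward 0 or 1.

H(A) = H(0.13) = 0.5574 bits
H(B) = H(0.5) = 1.0000 bits

Distribution B (p=0.5) is closer to uniform (p=0.5), so it has higher entropy.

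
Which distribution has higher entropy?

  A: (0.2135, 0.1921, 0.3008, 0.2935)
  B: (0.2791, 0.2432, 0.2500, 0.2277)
B

Both distributions are close to uniform, making this a harder comparison.

H(A) = 1.9733 bits
H(B) = 1.9960 bits

The distribution closer to uniform has higher entropy.
Answer: B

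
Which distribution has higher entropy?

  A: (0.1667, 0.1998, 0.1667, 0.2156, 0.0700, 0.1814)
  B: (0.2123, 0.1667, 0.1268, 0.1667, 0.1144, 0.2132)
B

Both distributions are close to uniform, making this a harder comparison.

H(A) = 2.5182 bits
H(B) = 2.5473 bits

The distribution closer to uniform has higher entropy.
Answer: B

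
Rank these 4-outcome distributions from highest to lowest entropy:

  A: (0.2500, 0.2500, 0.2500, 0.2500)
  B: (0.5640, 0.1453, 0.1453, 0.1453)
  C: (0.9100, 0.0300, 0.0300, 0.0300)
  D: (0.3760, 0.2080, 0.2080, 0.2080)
A > D > B > C

Key insight: Entropy is maximized by uniform distributions and minimized by concentrated distributions.

Entropies:
  H(A) = 2.0000 bits
  H(B) = 1.6792 bits
  H(C) = 0.5791 bits
  H(D) = 1.9442 bits

Ranking: A > D > B > C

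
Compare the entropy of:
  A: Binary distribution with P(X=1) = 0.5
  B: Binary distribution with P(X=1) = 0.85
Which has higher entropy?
A

For binary distributions, entropy is maximized at p=0.5 and decreases as p moves toward 0 or 1.

H(A) = H(0.5) = 1.0000 bits
H(B) = H(0.85) = 0.6098 bits

Distribution A (p=0.5) is closer to uniform (p=0.5), so it has higher entropy.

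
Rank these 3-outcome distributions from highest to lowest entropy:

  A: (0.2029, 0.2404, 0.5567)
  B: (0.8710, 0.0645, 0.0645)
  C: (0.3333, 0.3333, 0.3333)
C > A > B

Key insight: Entropy is maximized by uniform distributions and minimized by concentrated distributions.

- Uniform distributions have maximum entropy log₂(3) = 1.5850 bits
- The more "peaked" or concentrated a distribution, the lower its entropy

Entropies:
  H(A) = 1.4317 bits
  H(B) = 0.6837 bits
  H(C) = 1.5850 bits

Ranking: C > A > B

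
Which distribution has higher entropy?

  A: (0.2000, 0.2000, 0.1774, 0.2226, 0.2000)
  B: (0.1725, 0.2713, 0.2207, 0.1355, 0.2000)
A

Both distributions are close to uniform, making this a harder comparison.

H(A) = 2.3182 bits
H(B) = 2.2842 bits

The distribution closer to uniform has higher entropy.
Answer: A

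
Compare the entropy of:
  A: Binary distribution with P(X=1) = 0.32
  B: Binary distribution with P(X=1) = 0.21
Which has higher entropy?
A

For binary distributions, entropy is maximized at p=0.5 and decreases as p moves toward 0 or 1.

H(A) = H(0.32) = 0.9044 bits
H(B) = H(0.21) = 0.7415 bits

Distribution A (p=0.32) is closer to uniform (p=0.5), so it has higher entropy.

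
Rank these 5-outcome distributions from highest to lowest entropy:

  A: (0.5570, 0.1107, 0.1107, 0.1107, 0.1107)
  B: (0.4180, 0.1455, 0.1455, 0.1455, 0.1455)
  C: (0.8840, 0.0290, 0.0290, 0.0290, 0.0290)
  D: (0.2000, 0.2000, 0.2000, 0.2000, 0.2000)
D > B > A > C

Key insight: Entropy is maximized by uniform distributions and minimized by concentrated distributions.

Entropies:
  H(A) = 1.8766 bits
  H(B) = 2.1445 bits
  H(C) = 0.7498 bits
  H(D) = 2.3219 bits

Ranking: D > B > A > C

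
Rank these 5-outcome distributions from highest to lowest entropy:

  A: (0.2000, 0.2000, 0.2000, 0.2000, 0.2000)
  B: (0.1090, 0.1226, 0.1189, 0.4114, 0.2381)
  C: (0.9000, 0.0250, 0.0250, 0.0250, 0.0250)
A > B > C

Key insight: Entropy is maximized by uniform distributions and minimized by concentrated distributions.

- Uniform distributions have maximum entropy log₂(5) = 2.3219 bits
- The more "peaked" or concentrated a distribution, the lower its entropy

Entropies:
  H(A) = 2.3219 bits
  H(B) = 2.1053 bits
  H(C) = 0.6690 bits

Ranking: A > B > C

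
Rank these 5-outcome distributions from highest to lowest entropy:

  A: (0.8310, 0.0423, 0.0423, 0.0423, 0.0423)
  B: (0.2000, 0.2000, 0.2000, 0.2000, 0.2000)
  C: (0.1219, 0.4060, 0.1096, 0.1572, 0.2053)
B > C > A

Key insight: Entropy is maximized by uniform distributions and minimized by concentrated distributions.

- Uniform distributions have maximum entropy log₂(5) = 2.3219 bits
- The more "peaked" or concentrated a distribution, the lower its entropy

Entropies:
  H(A) = 0.9934 bits
  H(B) = 2.3219 bits
  H(C) = 2.1362 bits

Ranking: B > C > A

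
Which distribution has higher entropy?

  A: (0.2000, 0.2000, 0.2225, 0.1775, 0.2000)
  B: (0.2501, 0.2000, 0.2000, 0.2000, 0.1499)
A

Both distributions are close to uniform, making this a harder comparison.

H(A) = 2.3183 bits
H(B) = 2.3036 bits

The distribution closer to uniform has higher entropy.
Answer: A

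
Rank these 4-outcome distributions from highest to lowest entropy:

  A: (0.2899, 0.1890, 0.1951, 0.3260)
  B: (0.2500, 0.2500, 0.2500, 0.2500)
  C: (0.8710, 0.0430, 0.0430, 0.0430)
B > A > C

Key insight: Entropy is maximized by uniform distributions and minimized by concentrated distributions.

- Uniform distributions have maximum entropy log₂(4) = 2.0000 bits
- The more "peaked" or concentrated a distribution, the lower its entropy

Entropies:
  H(A) = 1.9593 bits
  H(B) = 2.0000 bits
  H(C) = 0.7591 bits

Ranking: B > A > C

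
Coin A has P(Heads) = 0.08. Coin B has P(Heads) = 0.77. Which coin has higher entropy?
B

For binary distributions, entropy is maximized at p=0.5 and decreases as p moves toward 0 or 1.

H(A) = H(0.08) = 0.4022 bits
H(B) = H(0.77) = 0.7780 bits

Distribution B (p=0.77) is closer to uniform (p=0.5), so it has higher entropy.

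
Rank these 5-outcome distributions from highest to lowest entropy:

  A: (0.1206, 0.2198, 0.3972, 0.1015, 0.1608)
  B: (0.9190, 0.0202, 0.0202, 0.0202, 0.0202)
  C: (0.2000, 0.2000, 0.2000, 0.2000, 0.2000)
C > A > B

Key insight: Entropy is maximized by uniform distributions and minimized by concentrated distributions.

- Uniform distributions have maximum entropy log₂(5) = 2.3219 bits
- The more "peaked" or concentrated a distribution, the lower its entropy

Entropies:
  H(A) = 2.1366 bits
  H(B) = 0.5677 bits
  H(C) = 2.3219 bits

Ranking: C > A > B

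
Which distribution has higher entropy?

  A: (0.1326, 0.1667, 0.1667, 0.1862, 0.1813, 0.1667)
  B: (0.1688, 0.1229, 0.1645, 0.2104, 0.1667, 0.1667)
A

Both distributions are close to uniform, making this a harder comparison.

H(A) = 2.5771 bits
H(B) = 2.5681 bits

The distribution closer to uniform has higher entropy.
Answer: A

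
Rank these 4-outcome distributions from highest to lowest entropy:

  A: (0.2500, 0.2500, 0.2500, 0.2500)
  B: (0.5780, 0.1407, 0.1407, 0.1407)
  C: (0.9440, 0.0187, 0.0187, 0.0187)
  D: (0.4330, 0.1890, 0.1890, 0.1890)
A > D > B > C

Key insight: Entropy is maximized by uniform distributions and minimized by concentrated distributions.

Entropies:
  H(A) = 2.0000 bits
  H(B) = 1.6512 bits
  H(C) = 0.4001 bits
  H(D) = 1.8857 bits

Ranking: A > D > B > C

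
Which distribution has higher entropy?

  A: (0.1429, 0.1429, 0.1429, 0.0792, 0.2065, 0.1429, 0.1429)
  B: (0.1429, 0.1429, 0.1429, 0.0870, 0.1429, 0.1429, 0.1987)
B

Both distributions are close to uniform, making this a harder comparison.

H(A) = 2.7650 bits
H(B) = 2.7750 bits

The distribution closer to uniform has higher entropy.
Answer: B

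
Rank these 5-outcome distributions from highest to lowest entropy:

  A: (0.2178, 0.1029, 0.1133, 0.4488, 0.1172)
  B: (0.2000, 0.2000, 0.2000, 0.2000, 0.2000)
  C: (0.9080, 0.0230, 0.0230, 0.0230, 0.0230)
B > A > C

Key insight: Entropy is maximized by uniform distributions and minimized by concentrated distributions.

- Uniform distributions have maximum entropy log₂(5) = 2.3219 bits
- The more "peaked" or concentrated a distribution, the lower its entropy

Entropies:
  H(A) = 2.0537 bits
  H(B) = 2.3219 bits
  H(C) = 0.6271 bits

Ranking: B > A > C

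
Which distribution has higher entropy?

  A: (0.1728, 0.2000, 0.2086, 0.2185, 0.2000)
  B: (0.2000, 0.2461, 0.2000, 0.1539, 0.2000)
A

Both distributions are close to uniform, making this a harder comparison.

H(A) = 2.3177 bits
H(B) = 2.3065 bits

The distribution closer to uniform has higher entropy.
Answer: A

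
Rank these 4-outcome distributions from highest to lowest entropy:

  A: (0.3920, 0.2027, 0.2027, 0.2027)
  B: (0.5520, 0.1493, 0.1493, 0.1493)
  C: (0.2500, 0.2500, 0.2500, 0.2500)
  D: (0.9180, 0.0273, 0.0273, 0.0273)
C > A > B > D

Key insight: Entropy is maximized by uniform distributions and minimized by concentrated distributions.

Entropies:
  H(A) = 1.9297 bits
  H(B) = 1.7022 bits
  H(C) = 2.0000 bits
  H(D) = 0.5392 bits

Ranking: C > A > B > D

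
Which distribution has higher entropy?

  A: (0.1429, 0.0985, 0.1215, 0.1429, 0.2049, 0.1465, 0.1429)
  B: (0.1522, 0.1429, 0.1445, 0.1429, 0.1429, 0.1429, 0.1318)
B

Both distributions are close to uniform, making this a harder comparison.

H(A) = 2.7766 bits
H(B) = 2.8063 bits

The distribution closer to uniform has higher entropy.
Answer: B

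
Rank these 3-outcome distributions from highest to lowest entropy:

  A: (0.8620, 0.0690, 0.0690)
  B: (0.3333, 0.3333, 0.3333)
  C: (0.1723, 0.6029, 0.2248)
B > C > A

Key insight: Entropy is maximized by uniform distributions and minimized by concentrated distributions.

- Uniform distributions have maximum entropy log₂(3) = 1.5850 bits
- The more "peaked" or concentrated a distribution, the lower its entropy

Entropies:
  H(A) = 0.7170 bits
  H(B) = 1.5850 bits
  H(C) = 1.3612 bits

Ranking: B > C > A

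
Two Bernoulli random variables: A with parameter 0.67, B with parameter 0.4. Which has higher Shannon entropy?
B

For binary distributions, entropy is maximized at p=0.5 and decreases as p moves toward 0 or 1.

H(A) = H(0.67) = 0.9149 bits
H(B) = H(0.4) = 0.9710 bits

Distribution B (p=0.4) is closer to uniform (p=0.5), so it has higher entropy.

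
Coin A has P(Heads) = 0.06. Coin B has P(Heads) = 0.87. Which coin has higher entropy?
B

For binary distributions, entropy is maximized at p=0.5 and decreases as p moves toward 0 or 1.

H(A) = H(0.06) = 0.3274 bits
H(B) = H(0.87) = 0.5574 bits

Distribution B (p=0.87) is closer to uniform (p=0.5), so it has higher entropy.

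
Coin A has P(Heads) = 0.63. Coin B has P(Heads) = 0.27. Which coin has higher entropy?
A

For binary distributions, entropy is maximized at p=0.5 and decreases as p moves toward 0 or 1.

H(A) = H(0.63) = 0.9507 bits
H(B) = H(0.27) = 0.8415 bits

Distribution A (p=0.63) is closer to uniform (p=0.5), so it has higher entropy.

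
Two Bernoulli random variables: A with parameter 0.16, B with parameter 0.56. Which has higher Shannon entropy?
B

For binary distributions, entropy is maximized at p=0.5 and decreases as p moves toward 0 or 1.

H(A) = H(0.16) = 0.6343 bits
H(B) = H(0.56) = 0.9896 bits

Distribution B (p=0.56) is closer to uniform (p=0.5), so it has higher entropy.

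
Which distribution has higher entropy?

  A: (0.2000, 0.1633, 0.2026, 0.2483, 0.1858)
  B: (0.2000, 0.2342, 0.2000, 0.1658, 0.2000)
B

Both distributions are close to uniform, making this a harder comparison.

H(A) = 2.3081 bits
H(B) = 2.3134 bits

The distribution closer to uniform has higher entropy.
Answer: B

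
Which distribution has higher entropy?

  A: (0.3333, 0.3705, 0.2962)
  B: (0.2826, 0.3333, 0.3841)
A

Both distributions are close to uniform, making this a harder comparison.

H(A) = 1.5790 bits
H(B) = 1.5738 bits

The distribution closer to uniform has higher entropy.
Answer: A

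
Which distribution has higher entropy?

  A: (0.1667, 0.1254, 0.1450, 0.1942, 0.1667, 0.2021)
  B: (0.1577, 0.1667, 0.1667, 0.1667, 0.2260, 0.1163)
A

Both distributions are close to uniform, making this a harder comparison.

H(A) = 2.5666 bits
H(B) = 2.5586 bits

The distribution closer to uniform has higher entropy.
Answer: A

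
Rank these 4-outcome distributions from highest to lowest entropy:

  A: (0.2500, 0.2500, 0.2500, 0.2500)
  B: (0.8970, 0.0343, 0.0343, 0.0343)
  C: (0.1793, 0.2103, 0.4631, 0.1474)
A > C > B

Key insight: Entropy is maximized by uniform distributions and minimized by concentrated distributions.

- Uniform distributions have maximum entropy log₂(4) = 2.0000 bits
- The more "peaked" or concentrated a distribution, the lower its entropy

Entropies:
  H(A) = 2.0000 bits
  H(B) = 0.6417 bits
  H(C) = 1.8391 bits

Ranking: A > C > B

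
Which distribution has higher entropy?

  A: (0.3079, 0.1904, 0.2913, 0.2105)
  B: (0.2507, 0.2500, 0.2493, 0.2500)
B

Both distributions are close to uniform, making this a harder comparison.

H(A) = 1.9704 bits
H(B) = 2.0000 bits

The distribution closer to uniform has higher entropy.
Answer: B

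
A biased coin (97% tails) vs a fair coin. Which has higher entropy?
Fair coin

The fair coin is uniform (p=0.5), maximizing binary entropy at 1 bit. The biased coin has H(0.97) ≈ 0.194 bits — its outcome is more predictable, so its entropy is lower.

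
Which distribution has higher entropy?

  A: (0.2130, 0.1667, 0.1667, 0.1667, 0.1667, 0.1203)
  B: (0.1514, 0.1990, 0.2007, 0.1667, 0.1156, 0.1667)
A

Both distributions are close to uniform, making this a harder comparison.

H(A) = 2.5661 bits
H(B) = 2.5623 bits

The distribution closer to uniform has higher entropy.
Answer: A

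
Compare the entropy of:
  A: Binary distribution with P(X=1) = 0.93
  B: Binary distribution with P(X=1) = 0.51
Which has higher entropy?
B

For binary distributions, entropy is maximized at p=0.5 and decreases as p moves toward 0 or 1.

H(A) = H(0.93) = 0.3659 bits
H(B) = H(0.51) = 0.9997 bits

Distribution B (p=0.51) is closer to uniform (p=0.5), so it has higher entropy.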